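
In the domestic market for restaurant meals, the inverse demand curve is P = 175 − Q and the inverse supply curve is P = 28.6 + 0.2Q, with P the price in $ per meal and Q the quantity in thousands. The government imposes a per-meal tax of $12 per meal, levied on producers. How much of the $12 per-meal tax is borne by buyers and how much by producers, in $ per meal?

Rewrite in direct form: Qd = 175 − P and Qs = 5P − 143.
Before the tax: set 175 − P = 5P − 143 → P* = $53, Q* = 122.
With the tax collected from producers, supply shifts: Qs = 5(P − 12) − 143.
New equilibrium: buyers pay $63, producers receive $51, Q = 112. (Wedge: Pb − Ps = 12.)
Burden on buyers: $10; on producers: $2. (They sum to $12.)
The less price-elastic side of the market bears the larger share of a per-unit tax.

Buyers bear $10 per meal; producers bear $2 per meal.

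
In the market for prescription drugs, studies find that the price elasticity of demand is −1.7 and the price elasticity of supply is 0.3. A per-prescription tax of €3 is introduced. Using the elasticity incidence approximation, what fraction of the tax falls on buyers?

Buyers' share ≈ 0.15.

Incidence ratio: buyers' share ≈ εs / (εs + |εd|) = 0.3 / (0.3 + 1.7) = 0.15.
Supply is the less elastic side, so buyers bear the smaller share.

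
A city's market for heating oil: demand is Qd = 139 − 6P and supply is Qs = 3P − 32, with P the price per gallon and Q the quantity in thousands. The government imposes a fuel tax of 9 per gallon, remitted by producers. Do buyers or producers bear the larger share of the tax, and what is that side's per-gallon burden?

Producers bear the larger share: 6 per gallon.

Before the tax: set 139 − 6P = 3P − 32 → P* = 19, Q* = 25.
With the tax collected from producers, supply shifts: Qs = 3(P − 9) − 32.
New equilibrium: buyers pay 22, producers receive 13, Q = 7. (Wedge: Pb − Ps = 9.)
Per-gallon burden: buyers 3, producers 6.
Producers take the larger share because supply is less price-elastic here (demand slope 6 vs supply slope 3).
The less price-elastic side of the market bears the larger share of a per-unit tax.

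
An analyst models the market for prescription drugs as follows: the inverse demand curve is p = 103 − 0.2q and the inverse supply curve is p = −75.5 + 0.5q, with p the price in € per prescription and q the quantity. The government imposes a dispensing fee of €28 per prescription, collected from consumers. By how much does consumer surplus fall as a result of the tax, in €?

Consumer surplus falls by €1880.

Rewrite in direct form: qd = 515 − 5p and qs = 2p + 151.
Without the tax, 515 − 5p = 2p + 151 gives 7p = 364, so p* = €52 and q* = 255.
With the tax collected from consumers, demand (in seller-price terms) shifts: qd = 515 − 5(p + 28).
Solving gives q = 215 with consumers paying €60 and suppliers receiving €32 (the €28 wedge).
ΔCS is the trapezoid between Q = 215 and Q = 255 of height €8: ½ · (255 + 215) · 8 = €1880.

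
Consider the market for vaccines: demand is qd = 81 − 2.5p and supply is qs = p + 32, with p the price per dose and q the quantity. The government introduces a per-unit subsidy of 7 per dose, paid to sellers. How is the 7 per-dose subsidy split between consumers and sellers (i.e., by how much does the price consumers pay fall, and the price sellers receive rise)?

Consumers gain 2 per dose; sellers gain 5 per dose.

Before the subsidy: set 81 − 2.5p = p + 32 → p* = 14, q* = 46.
With a per-unit subsidy paid to sellers, each receives p + 7 per unit sold, so supply becomes qs = (p + 7) + 32.
Solving gives q = 51 with consumers paying 12 and sellers receiving 19 (the 7 wedge).
Gain to consumers: 2; to sellers: 5. (They sum to 7.)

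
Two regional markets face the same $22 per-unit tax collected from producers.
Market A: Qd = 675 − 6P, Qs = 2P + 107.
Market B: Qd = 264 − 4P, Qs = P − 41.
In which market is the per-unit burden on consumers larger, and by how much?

Market A: pre-tax P* = $71, Q* = 249; post-tax Q = 216; per-unit burden on consumers = $5.5.
Market B: pre-tax P* = $61, Q* = 20; post-tax Q = 2.4; per-unit burden on consumers = $4.4.
Difference: $5.5 vs $4.4 → market A is larger by $1.1.

Market A, by $1.1.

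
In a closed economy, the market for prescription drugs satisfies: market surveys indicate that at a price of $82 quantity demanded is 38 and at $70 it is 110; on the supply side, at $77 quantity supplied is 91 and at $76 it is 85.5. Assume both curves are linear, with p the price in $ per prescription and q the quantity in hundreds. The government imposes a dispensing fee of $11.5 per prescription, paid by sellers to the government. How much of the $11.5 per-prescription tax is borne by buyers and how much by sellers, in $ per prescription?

Demand slope: (110 − 38)/(70 − 82) = -6, so qd = 530 − 6p.
Supply slope: (85.5 − 91)/(76 − 77) = 5.5, so qs = 5.5p − 332.5.
Without the tax, 530 − 6p = 5.5p − 332.5 gives 11.5p = 862.5, so p* = $75 and q* = 80.
With the tax collected from sellers, supply shifts: qs = 5.5(p − 11.5) − 332.5.
Solving gives q = 47 with buyers paying $80.5 and sellers receiving $69 (the $11.5 wedge).
Burden on buyers: $5.5; on sellers: $6. (They sum to $11.5.)
The less price-elastic side of the market bears the larger share of a per-unit tax.

Buyers bear $5.5 per prescription; sellers bear $6 per prescription.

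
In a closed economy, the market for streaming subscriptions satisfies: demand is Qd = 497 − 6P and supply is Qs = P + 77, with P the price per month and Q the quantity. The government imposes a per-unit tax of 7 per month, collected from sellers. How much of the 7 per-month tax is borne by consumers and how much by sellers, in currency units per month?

Consumers bear 1 per month; sellers bear 6 per month.

Without the tax, 497 − 6P = P + 77 gives 7P = 420, so P* = 60 and Q* = 137.
With the tax collected from sellers, supply shifts: Qs = (P − 7) + 77.
Solving gives Q = 131 with consumers paying 61 and sellers receiving 54 (the 7 wedge).
Burden on consumers: 1; on sellers: 6. (They sum to 7.)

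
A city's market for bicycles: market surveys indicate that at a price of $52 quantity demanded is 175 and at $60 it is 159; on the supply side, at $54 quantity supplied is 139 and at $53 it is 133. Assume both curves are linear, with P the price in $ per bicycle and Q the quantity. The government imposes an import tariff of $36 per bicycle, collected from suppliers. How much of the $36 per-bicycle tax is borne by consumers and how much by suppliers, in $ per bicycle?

Consumers bear $27 per bicycle; suppliers bear $9 per bicycle.

Demand slope: (159 − 175)/(60 − 52) = -2, so Qd = 279 − 2P.
Supply slope: (133 − 139)/(53 − 54) = 6, so Qs = 6P − 185.
Without the tax, 279 − 2P = 6P − 185 gives 8P = 464, so P* = $58 and Q* = 163.
With the tax collected from suppliers, supply shifts: Qs = 6(P − 36) − 185.
Solving gives Q = 109 with consumers paying $85 and suppliers receiving $49 (the $36 wedge).
Burden on consumers: $27; on suppliers: $9. (They sum to $36.)
The less price-elastic side of the market bears the larger share of a per-unit tax.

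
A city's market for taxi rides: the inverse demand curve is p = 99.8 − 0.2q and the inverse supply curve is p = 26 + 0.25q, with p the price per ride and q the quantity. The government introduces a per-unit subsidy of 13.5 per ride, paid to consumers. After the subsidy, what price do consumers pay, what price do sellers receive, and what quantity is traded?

Rewrite in direct form: qd = 499 − 5p and qs = 4p − 104.
Before the subsidy: set 499 − 5p = 4p − 104 → p* = 67, q* = 164.
With a per-unit subsidy paid to consumers, each effectively pays p − 13.5, so demand becomes qd = 499 − 5(p − 13.5).
Solving gives q = 194 with consumers paying 61 and sellers receiving 74.5 (the 13.5 wedge).

Consumers pay 61; sellers receive 74.5; quantity = 194.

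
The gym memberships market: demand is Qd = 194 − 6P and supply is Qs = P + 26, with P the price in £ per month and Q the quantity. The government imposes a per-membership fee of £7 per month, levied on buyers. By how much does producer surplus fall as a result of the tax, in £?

Producer surplus falls by £282.

Without the tax, 194 − 6P = P + 26 gives 7P = 168, so P* = £24 and Q* = 50.
With the tax collected from buyers, demand (in seller-price terms) shifts: Qd = 194 − 6(P + 7).
New equilibrium: buyers pay £25, suppliers receive £18, Q = 44. (Wedge: Pb − Ps = 7.)
ΔPS is the trapezoid between Q = 44 and Q = 50 of height £6: ½ · (50 + 44) · 6 = £282.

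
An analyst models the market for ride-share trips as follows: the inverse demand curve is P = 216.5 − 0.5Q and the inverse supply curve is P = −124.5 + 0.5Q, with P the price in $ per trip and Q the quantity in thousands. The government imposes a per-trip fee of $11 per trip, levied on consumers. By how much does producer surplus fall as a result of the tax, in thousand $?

Rewrite in direct form: Qd = 433 − 2P and Qs = 2P + 249.
Without the tax, 433 − 2P = 2P + 249 gives 4P = 184, so P* = $46 and Q* = 341.
With the tax collected from consumers, demand (in seller-price terms) shifts: Qd = 433 − 2(P + 11).
Solving gives Q = 330 with consumers paying $51.5 and suppliers receiving $40.5 (the $11 wedge).
ΔPS is the trapezoid between Q = 330 and Q = 341 of height $5.5: ½ · (341 + 330) · 5.5 = $1845.25.

Producer surplus falls by $1845.25 thousand.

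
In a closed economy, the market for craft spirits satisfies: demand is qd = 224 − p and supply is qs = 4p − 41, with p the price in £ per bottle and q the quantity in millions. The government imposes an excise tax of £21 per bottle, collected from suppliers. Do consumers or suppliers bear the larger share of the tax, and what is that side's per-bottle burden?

Consumers bear the larger share: £16.8 per bottle.

Without the tax, 224 − p = 4p − 41 gives 5p = 265, so p* = £53 and q* = 171.
With the tax collected from suppliers, supply shifts: qs = 4(p − 21) − 41.
New equilibrium: consumers pay £69.8, suppliers receive £48.8, q = 154.2. (Wedge: pb − ps = 21.)
Per-bottle burden: consumers £16.8, suppliers £4.2.
Consumers take the larger share because demand is less price-elastic here (demand slope 1 vs supply slope 4).
The less price-elastic side of the market bears the larger share of a per-unit tax.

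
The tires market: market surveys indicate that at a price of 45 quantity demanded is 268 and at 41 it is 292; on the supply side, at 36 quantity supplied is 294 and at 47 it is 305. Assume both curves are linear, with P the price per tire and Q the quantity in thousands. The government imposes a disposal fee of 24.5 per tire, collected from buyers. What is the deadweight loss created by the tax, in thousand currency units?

Deadweight loss = 257.25 thousand.

Demand slope: (292 − 268)/(41 − 45) = -6, so Qd = 538 − 6P.
Supply slope: (305 − 294)/(47 − 36) = 1, so Qs = P + 258.
Before the tax: set 538 − 6P = P + 258 → P* = 40, Q* = 298.
With the tax collected from buyers, demand (in seller-price terms) shifts: Qd = 538 − 6(P + 24.5).
Solving gives Q = 277 with buyers paying 43.5 and producers receiving 19 (the 24.5 wedge).
Quantity falls by |ΔQ| = |298 − 277| = 21.
DWL = ½ · t · |ΔQ| = ½ · 24.5 · 21 = 257.25.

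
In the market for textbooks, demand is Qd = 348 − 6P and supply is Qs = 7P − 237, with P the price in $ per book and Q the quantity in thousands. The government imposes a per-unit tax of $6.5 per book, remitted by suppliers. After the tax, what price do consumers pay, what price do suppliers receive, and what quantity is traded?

Consumers pay $48.5; suppliers receive $42; quantity = 57.

Without the tax, 348 − 6P = 7P − 237 gives 13P = 585, so P* = $45 and Q* = 78.
With the tax collected from suppliers, supply shifts: Qs = 7(P − 6.5) − 237.
New equilibrium: consumers pay $48.5, suppliers receive $42, Q = 57. (Wedge: Pb − Ps = 6.5.)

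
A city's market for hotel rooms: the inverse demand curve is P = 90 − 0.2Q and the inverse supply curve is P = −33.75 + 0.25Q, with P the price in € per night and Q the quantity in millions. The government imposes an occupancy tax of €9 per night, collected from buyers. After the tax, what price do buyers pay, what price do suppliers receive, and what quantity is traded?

Rewrite in direct form: Qd = 450 − 5P and Qs = 4P + 135.
Before the tax: set 450 − 5P = 4P + 135 → P* = €35, Q* = 275.
With the tax collected from buyers, demand (in seller-price terms) shifts: Qd = 450 − 5(P + 9).
Solving gives Q = 255 with buyers paying €39 and suppliers receiving €30 (the €9 wedge).

Buyers pay €39; suppliers receive €30; quantity = 255.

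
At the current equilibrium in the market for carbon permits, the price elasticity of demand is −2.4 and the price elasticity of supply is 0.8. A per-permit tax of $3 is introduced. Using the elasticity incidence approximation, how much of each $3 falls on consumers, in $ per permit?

Incidence ratio: consumers' share ≈ εs / (εs + |εd|) = 0.8 / (0.8 + 2.4) = 0.25.
So consumers bear ≈ 0.25 × $3 = $0.75; sellers bear $2.25.

Consumers bear ≈ $0.75 per permit.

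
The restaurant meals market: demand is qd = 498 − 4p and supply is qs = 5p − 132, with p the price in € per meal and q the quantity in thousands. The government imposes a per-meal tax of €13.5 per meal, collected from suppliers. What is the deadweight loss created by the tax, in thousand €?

Without the tax, 498 − 4p = 5p − 132 gives 9p = 630, so p* = €70 and q* = 218.
With the tax collected from suppliers, supply shifts: qs = 5(p − 13.5) − 132.
New equilibrium: consumers pay €77.5, suppliers receive €64, q = 188. (Wedge: pb − ps = 13.5.)
Quantity falls by |ΔQ| = |218 − 188| = 30.
DWL = ½ · t · |ΔQ| = ½ · 13.5 · 30 = €202.5.

Deadweight loss = €202.5 thousand.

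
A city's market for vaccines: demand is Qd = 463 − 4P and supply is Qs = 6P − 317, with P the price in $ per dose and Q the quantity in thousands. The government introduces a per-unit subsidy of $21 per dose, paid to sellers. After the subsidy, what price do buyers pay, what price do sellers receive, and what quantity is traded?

Buyers pay $65.4; sellers receive $86.4; quantity = 201.4.

Before the subsidy: set 463 − 4P = 6P − 317 → P* = $78, Q* = 151.
With a per-unit subsidy paid to sellers, each receives P + 21 per unit sold, so supply becomes Qs = 6(P + 21) − 317.
New equilibrium: buyers pay $65.4, sellers receive $86.4, Q = 201.4. (Wedge: Pb − Ps = −21.)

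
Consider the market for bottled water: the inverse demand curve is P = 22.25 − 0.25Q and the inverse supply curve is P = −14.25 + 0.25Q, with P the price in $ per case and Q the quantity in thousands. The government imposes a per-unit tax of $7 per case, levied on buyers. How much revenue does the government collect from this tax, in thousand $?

Rewrite in direct form: Qd = 89 − 4P and Qs = 4P + 57.
Without the tax, 89 − 4P = 4P + 57 gives 8P = 32, so P* = $4 and Q* = 73.
With the tax collected from buyers, demand (in seller-price terms) shifts: Qd = 89 − 4(P + 7).
Solving gives Q = 59 with buyers paying $7.5 and sellers receiving $0.5 (the $7 wedge).
Revenue = t · Q = 7 · 59 = $413.

Tax revenue = $413 thousand.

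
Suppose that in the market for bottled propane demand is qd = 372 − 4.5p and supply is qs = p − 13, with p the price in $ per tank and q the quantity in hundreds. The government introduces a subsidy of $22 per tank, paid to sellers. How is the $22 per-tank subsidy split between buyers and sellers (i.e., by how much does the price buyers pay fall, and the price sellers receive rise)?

Before the subsidy: set 372 − 4.5p = p − 13 → p* = $70, q* = 57.
With a per-unit subsidy paid to sellers, each receives p + 22 per unit sold, so supply becomes qs = (p + 22) − 13.
New equilibrium: buyers pay $66, sellers receive $88, q = 75. (Wedge: pb − ps = −22.)
Gain to buyers: $4; to sellers: $18. (They sum to $22.)

Buyers gain $4 per tank; sellers gain $18 per tank.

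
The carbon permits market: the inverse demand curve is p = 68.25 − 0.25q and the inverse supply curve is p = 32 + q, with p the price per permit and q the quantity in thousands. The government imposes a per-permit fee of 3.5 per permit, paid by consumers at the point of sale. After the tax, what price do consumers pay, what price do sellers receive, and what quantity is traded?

Rewrite in direct form: qd = 273 − 4p and qs = p − 32.
Without the tax, 273 − 4p = p − 32 gives 5p = 305, so p* = 61 and q* = 29.
With the tax collected from consumers, demand (in seller-price terms) shifts: qd = 273 − 4(p + 3.5).
Solving gives q = 26.2 with consumers paying 61.7 and sellers receiving 58.2 (the 3.5 wedge).

Consumers pay 61.7; sellers receive 58.2; quantity = 26.2.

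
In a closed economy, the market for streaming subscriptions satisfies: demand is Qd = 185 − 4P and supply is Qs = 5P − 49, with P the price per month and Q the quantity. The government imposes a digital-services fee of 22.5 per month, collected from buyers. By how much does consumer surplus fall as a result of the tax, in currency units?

Before the tax: set 185 − 4P = 5P − 49 → P* = 26, Q* = 81.
With the tax collected from buyers, demand (in seller-price terms) shifts: Qd = 185 − 4(P + 22.5).
Solving gives Q = 31 with buyers paying 38.5 and suppliers receiving 16 (the 22.5 wedge).
ΔCS is the trapezoid between Q = 31 and Q = 81 of height 12.5: ½ · (81 + 31) · 12.5 = 700.

Consumer surplus falls by 700.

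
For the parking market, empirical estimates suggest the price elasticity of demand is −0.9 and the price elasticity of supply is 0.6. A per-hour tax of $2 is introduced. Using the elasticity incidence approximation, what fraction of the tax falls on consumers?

Consumers' share ≈ 0.4.

Incidence ratio: consumers' share ≈ εs / (εs + |εd|) = 0.6 / (0.6 + 0.9) = 0.4.
Supply is the less elastic side, so consumers bear the smaller share.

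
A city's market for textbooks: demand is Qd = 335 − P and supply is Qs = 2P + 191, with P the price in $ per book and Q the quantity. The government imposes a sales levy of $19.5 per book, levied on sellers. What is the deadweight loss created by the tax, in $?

Without the tax, 335 − P = 2P + 191 gives 3P = 144, so P* = $48 and Q* = 287.
With the tax collected from sellers, supply shifts: Qs = 2(P − 19.5) + 191.
Solving gives Q = 274 with consumers paying $61 and sellers receiving $41.5 (the $19.5 wedge).
Quantity falls by |ΔQ| = |287 − 274| = 13.
DWL = ½ · t · |ΔQ| = ½ · 19.5 · 13 = $126.75.

Deadweight loss = $126.75.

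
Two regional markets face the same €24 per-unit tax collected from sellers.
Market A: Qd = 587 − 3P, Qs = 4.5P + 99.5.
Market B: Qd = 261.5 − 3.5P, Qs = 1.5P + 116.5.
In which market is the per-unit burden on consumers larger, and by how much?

Market A, by €7.2.

Market A: pre-tax P* = €65, Q* = 392; post-tax Q = 348.8; per-unit burden on consumers = €14.4.
Market B: pre-tax P* = €29, Q* = 160; post-tax Q = 134.8; per-unit burden on consumers = €7.2.
Difference: €14.4 vs €7.2 → market A is larger by €7.2.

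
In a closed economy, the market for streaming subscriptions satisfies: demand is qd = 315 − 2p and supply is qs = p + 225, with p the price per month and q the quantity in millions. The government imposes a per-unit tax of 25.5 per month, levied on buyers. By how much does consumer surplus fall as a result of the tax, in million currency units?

Without the tax, 315 − 2p = p + 225 gives 3p = 90, so p* = 30 and q* = 255.
With the tax collected from buyers, demand (in seller-price terms) shifts: qd = 315 − 2(p + 25.5).
Solving gives q = 238 with buyers paying 38.5 and producers receiving 13 (the 25.5 wedge).
ΔCS is the trapezoid between Q = 238 and Q = 255 of height 8.5: ½ · (255 + 238) · 8.5 = 2095.25.

Consumer surplus falls by 2095.25 million.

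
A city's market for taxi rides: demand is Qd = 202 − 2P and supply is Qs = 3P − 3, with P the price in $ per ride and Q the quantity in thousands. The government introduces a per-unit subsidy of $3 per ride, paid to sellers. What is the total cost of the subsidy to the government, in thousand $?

Without the subsidy, 202 − 2P = 3P − 3 gives 5P = 205, so P* = $41 and Q* = 120.
With a per-unit subsidy paid to sellers, each receives P + 3 per unit sold, so supply becomes Qs = 3(P + 3) − 3.
New equilibrium: consumers pay $39.2, sellers receive $42.2, Q = 123.6. (Wedge: Pb − Ps = −3.)
Outlay = t · Q = 3 · 123.6 = $370.8.

Government outlay = $370.8 thousand.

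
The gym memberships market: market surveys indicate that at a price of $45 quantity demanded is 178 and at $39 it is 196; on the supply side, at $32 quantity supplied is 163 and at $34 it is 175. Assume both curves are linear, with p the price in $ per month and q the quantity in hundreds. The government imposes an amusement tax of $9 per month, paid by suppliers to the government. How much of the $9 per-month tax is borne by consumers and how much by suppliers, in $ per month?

Demand slope: (196 − 178)/(39 − 45) = -3, so qd = 313 − 3p.
Supply slope: (175 − 163)/(34 − 32) = 6, so qs = 6p − 29.
Before the tax: set 313 − 3p = 6p − 29 → p* = $38, q* = 199.
With the tax collected from suppliers, supply shifts: qs = 6(p − 9) − 29.
New equilibrium: consumers pay $44, suppliers receive $35, q = 181. (Wedge: pb − ps = 9.)
Burden on consumers: $6; on suppliers: $3. (They sum to $9.)
The less price-elastic side of the market bears the larger share of a per-unit tax.

Consumers bear $6 per month; suppliers bear $3 per month.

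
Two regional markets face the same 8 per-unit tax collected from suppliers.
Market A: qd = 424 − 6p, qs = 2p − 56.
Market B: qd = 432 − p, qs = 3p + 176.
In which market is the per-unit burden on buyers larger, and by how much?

Market B, by 4.

Market A: pre-tax p* = 60, q* = 64; post-tax q = 52; per-unit burden on buyers = 2.
Market B: pre-tax p* = 64, q* = 368; post-tax q = 362; per-unit burden on buyers = 6.
Difference: 2 vs 6 → market B is larger by 4.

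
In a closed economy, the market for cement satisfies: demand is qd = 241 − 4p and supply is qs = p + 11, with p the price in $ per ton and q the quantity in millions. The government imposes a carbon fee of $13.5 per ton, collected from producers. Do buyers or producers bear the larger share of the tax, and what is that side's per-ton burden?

Without the tax, 241 − 4p = p + 11 gives 5p = 230, so p* = $46 and q* = 57.
With the tax collected from producers, supply shifts: qs = (p − 13.5) + 11.
New equilibrium: buyers pay $48.7, producers receive $35.2, q = 46.2. (Wedge: pb − ps = 13.5.)
Per-ton burden: buyers $2.7, producers $10.8.
Producers take the larger share because supply is less price-elastic here (demand slope 4 vs supply slope 1).
The less price-elastic side of the market bears the larger share of a per-unit tax.

Producers bear the larger share: $10.8 per ton.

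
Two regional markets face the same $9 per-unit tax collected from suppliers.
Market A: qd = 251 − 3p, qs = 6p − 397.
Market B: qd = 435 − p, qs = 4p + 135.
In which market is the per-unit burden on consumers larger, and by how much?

Market A: pre-tax p* = $72, q* = 35; post-tax q = 17; per-unit burden on consumers = $6.
Market B: pre-tax p* = $60, q* = 375; post-tax q = 367.8; per-unit burden on consumers = $7.2.
Difference: $6 vs $7.2 → market B is larger by $1.2.

Market B, by $1.2.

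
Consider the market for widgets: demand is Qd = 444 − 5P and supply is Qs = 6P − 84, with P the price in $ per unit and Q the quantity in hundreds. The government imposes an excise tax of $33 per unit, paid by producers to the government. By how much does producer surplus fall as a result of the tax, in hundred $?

Producer surplus falls by $2385 hundred.

Without the tax, 444 − 5P = 6P − 84 gives 11P = 528, so P* = $48 and Q* = 204.
With the tax collected from producers, supply shifts: Qs = 6(P − 33) − 84.
Solving gives Q = 114 with buyers paying $66 and producers receiving $33 (the $33 wedge).
ΔPS is the trapezoid between Q = 114 and Q = 204 of height $15: ½ · (204 + 114) · 15 = $2385.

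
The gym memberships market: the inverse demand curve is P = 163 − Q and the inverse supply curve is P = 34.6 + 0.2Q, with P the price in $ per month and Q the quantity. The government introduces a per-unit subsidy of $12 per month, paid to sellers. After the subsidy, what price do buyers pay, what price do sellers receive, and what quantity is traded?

Rewrite in direct form: Qd = 163 − P and Qs = 5P − 173.
Without the subsidy, 163 − P = 5P − 173 gives 6P = 336, so P* = $56 and Q* = 107.
With a per-unit subsidy paid to sellers, each receives P + 12 per unit sold, so supply becomes Qs = 5(P + 12) − 173.
Solving gives Q = 117 with buyers paying $46 and sellers receiving $58 (the $12 wedge).

Buyers pay $46; sellers receive $58; quantity = 117.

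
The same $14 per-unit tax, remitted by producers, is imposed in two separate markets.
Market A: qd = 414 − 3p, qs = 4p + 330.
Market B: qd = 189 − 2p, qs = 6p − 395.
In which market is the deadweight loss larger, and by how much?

Market A: pre-tax p* = $12, q* = 378; post-tax q = 354; deadweight loss = $168.
Market B: pre-tax p* = $73, q* = 43; post-tax q = 22; deadweight loss = $147.
Difference: $168 vs $147 → market A is larger by $21.

Market A, by $21.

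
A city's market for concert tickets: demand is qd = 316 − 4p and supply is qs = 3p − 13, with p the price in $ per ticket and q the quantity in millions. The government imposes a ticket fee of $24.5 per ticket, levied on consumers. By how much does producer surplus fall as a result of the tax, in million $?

Producer surplus falls by $1498 million.

Without the tax, 316 − 4p = 3p − 13 gives 7p = 329, so p* = $47 and q* = 128.
With the tax collected from consumers, demand (in seller-price terms) shifts: qd = 316 − 4(p + 24.5).
New equilibrium: consumers pay $57.5, producers receive $33, q = 86. (Wedge: pb − ps = 24.5.)
ΔPS is the trapezoid between Q = 86 and Q = 128 of height $14: ½ · (128 + 86) · 14 = $1498.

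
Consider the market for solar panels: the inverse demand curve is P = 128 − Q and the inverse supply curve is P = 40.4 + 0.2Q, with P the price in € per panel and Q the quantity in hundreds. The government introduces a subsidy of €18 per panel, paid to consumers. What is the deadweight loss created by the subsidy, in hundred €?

Inverting to Q(P) form: Qd = 128 − P; Qs = 5P − 202.
Without the subsidy, 128 − P = 5P − 202 gives 6P = 330, so P* = €55 and Q* = 73.
With a per-unit subsidy paid to consumers, each effectively pays P − 18, so demand becomes Qd = 128 − (P − 18).
New equilibrium: consumers pay €40, sellers receive €58, Q = 88. (Wedge: Pb − Ps = −18.)
Quantity rises by |ΔQ| = |73 − 88| = 15.
DWL = ½ · t · |ΔQ| = ½ · 18 · 15 = €135.

Deadweight loss = €135 hundred.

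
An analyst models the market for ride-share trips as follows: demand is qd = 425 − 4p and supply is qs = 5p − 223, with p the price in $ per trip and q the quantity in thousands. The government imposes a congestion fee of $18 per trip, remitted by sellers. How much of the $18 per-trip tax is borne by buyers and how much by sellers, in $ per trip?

Buyers bear $10 per trip; sellers bear $8 per trip.

Without the tax, 425 − 4p = 5p − 223 gives 9p = 648, so p* = $72 and q* = 137.
With the tax collected from sellers, supply shifts: qs = 5(p − 18) − 223.
Solving gives q = 97 with buyers paying $82 and sellers receiving $64 (the $18 wedge).
Burden on buyers: $10; on sellers: $8. (They sum to $18.)
The less price-elastic side of the market bears the larger share of a per-unit tax.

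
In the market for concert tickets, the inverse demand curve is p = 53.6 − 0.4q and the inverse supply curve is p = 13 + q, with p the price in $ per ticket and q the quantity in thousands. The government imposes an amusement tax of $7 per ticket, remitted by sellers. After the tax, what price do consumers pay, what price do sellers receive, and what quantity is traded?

Rewrite in direct form: qd = 134 − 2.5p and qs = p − 13.
Without the tax, 134 − 2.5p = p − 13 gives 3.5p = 147, so p* = $42 and q* = 29.
With the tax collected from sellers, supply shifts: qs = (p − 7) − 13.
New equilibrium: consumers pay $44, sellers receive $37, q = 24. (Wedge: pb − ps = 7.)

Consumers pay $44; sellers receive $37; quantity = 24.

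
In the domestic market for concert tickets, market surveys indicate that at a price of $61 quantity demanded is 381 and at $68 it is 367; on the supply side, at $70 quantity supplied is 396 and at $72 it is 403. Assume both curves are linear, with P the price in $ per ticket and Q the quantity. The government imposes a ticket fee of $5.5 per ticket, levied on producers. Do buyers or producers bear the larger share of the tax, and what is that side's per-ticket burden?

Demand slope: (367 − 381)/(68 − 61) = -2, so Qd = 503 − 2P.
Supply slope: (403 − 396)/(72 − 70) = 3.5, so Qs = 3.5P + 151.
Before the tax: set 503 − 2P = 3.5P + 151 → P* = $64, Q* = 375.
With the tax collected from producers, supply shifts: Qs = 3.5(P − 5.5) + 151.
Solving gives Q = 368 with buyers paying $67.5 and producers receiving $62 (the $5.5 wedge).
Per-ticket burden: buyers $3.5, producers $2.
Buyers take the larger share because demand is less price-elastic here (demand slope 2 vs supply slope 3.5).
The less price-elastic side of the market bears the larger share of a per-unit tax.

Buyers bear the larger share: $3.5 per ticket.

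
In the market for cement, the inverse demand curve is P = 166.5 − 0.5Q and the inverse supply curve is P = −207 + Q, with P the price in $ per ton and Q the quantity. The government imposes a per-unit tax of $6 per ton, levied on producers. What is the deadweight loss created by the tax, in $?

Deadweight loss = $12.

Inverting to Q(P) form: Qd = 333 − 2P; Qs = P + 207.
Before the tax: set 333 − 2P = P + 207 → P* = $42, Q* = 249.
With the tax collected from producers, supply shifts: Qs = (P − 6) + 207.
New equilibrium: consumers pay $44, producers receive $38, Q = 245. (Wedge: Pb − Ps = 6.)
Quantity falls by |ΔQ| = |249 − 245| = 4.
DWL = ½ · t · |ΔQ| = ½ · 6 · 4 = $12.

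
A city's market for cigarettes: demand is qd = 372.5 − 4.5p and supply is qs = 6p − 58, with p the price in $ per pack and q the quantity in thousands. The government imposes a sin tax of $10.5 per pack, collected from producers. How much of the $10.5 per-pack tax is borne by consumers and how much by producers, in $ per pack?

Consumers bear $6 per pack; producers bear $4.5 per pack.

Without the tax, 372.5 − 4.5p = 6p − 58 gives 10.5p = 430.5, so p* = $41 and q* = 188.
With the tax collected from producers, supply shifts: qs = 6(p − 10.5) − 58.
New equilibrium: consumers pay $47, producers receive $36.5, q = 161. (Wedge: pb − ps = 10.5.)
Burden on consumers: $6; on producers: $4.5. (They sum to $10.5.)
The less price-elastic side of the market bears the larger share of a per-unit tax.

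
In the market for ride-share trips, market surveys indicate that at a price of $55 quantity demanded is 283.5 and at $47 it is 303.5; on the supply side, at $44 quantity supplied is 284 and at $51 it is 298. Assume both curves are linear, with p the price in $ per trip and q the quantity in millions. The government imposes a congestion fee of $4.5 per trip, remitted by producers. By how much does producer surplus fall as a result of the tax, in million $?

Demand slope: (303.5 − 283.5)/(47 − 55) = -2.5, so qd = 421 − 2.5p.
Supply slope: (298 − 284)/(51 − 44) = 2, so qs = 2p + 196.
Without the tax, 421 − 2.5p = 2p + 196 gives 4.5p = 225, so p* = $50 and q* = 296.
With the tax collected from producers, supply shifts: qs = 2(p − 4.5) + 196.
Solving gives q = 291 with buyers paying $52 and producers receiving $47.5 (the $4.5 wedge).
ΔPS is the trapezoid between Q = 291 and Q = 296 of height $2.5: ½ · (296 + 291) · 2.5 = $733.75.

Producer surplus falls by $733.75 million.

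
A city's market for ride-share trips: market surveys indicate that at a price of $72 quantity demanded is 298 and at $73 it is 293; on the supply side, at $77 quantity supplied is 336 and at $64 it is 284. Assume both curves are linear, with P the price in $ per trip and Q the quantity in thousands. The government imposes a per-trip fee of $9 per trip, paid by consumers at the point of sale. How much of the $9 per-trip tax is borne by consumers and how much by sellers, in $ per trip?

Demand slope: (293 − 298)/(73 − 72) = -5, so Qd = 658 − 5P.
Supply slope: (284 − 336)/(64 − 77) = 4, so Qs = 4P + 28.
Before the tax: set 658 − 5P = 4P + 28 → P* = $70, Q* = 308.
With the tax collected from consumers, demand (in seller-price terms) shifts: Qd = 658 − 5(P + 9).
Solving gives Q = 288 with consumers paying $74 and sellers receiving $65 (the $9 wedge).
Burden on consumers: $4; on sellers: $5. (They sum to $9.)
The less price-elastic side of the market bears the larger share of a per-unit tax.

Consumers bear $4 per trip; sellers bear $5 per trip.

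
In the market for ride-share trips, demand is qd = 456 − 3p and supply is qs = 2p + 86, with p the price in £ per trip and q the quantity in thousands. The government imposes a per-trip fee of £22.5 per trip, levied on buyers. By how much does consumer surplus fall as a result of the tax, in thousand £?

Consumer surplus falls by £1984.5 thousand.

Without the tax, 456 − 3p = 2p + 86 gives 5p = 370, so p* = £74 and q* = 234.
With the tax collected from buyers, demand (in seller-price terms) shifts: qd = 456 − 3(p + 22.5).
Solving gives q = 207 with buyers paying £83 and producers receiving £60.5 (the £22.5 wedge).
ΔCS is the trapezoid between Q = 207 and Q = 234 of height £9: ½ · (234 + 207) · 9 = £1984.5.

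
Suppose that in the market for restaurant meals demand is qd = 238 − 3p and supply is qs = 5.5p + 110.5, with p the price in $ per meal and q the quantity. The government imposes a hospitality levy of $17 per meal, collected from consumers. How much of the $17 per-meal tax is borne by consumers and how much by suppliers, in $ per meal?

Consumers bear $11 per meal; suppliers bear $6 per meal.

Without the tax, 238 − 3p = 5.5p + 110.5 gives 8.5p = 127.5, so p* = $15 and q* = 193.
With the tax collected from consumers, demand (in seller-price terms) shifts: qd = 238 − 3(p + 17).
New equilibrium: consumers pay $26, suppliers receive $9, q = 160. (Wedge: pb − ps = 17.)
Burden on consumers: $11; on suppliers: $6. (They sum to $17.)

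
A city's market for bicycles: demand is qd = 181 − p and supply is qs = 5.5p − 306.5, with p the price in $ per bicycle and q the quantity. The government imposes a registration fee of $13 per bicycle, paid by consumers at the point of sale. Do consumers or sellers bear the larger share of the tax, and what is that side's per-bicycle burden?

Before the tax: set 181 − p = 5.5p − 306.5 → p* = $75, q* = 106.
With the tax collected from consumers, demand (in seller-price terms) shifts: qd = 181 − (p + 13).
Solving gives q = 95 with consumers paying $86 and sellers receiving $73 (the $13 wedge).
Per-bicycle burden: consumers $11, sellers $2.
Consumers take the larger share because demand is less price-elastic here (demand slope 1 vs supply slope 5.5).

Consumers bear the larger share: $11 per bicycle.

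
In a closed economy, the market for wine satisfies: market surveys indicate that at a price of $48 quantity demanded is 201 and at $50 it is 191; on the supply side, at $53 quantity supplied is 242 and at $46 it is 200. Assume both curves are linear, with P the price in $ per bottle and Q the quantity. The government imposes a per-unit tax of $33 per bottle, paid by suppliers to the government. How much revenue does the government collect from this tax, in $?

Tax revenue = $3828.

Demand slope: (191 − 201)/(50 − 48) = -5, so Qd = 441 − 5P.
Supply slope: (200 − 242)/(46 − 53) = 6, so Qs = 6P − 76.
Without the tax, 441 − 5P = 6P − 76 gives 11P = 517, so P* = $47 and Q* = 206.
With the tax collected from suppliers, supply shifts: Qs = 6(P − 33) − 76.
New equilibrium: buyers pay $65, suppliers receive $32, Q = 116. (Wedge: Pb − Ps = 33.)
Revenue = t · Q = 33 · 116 = $3828.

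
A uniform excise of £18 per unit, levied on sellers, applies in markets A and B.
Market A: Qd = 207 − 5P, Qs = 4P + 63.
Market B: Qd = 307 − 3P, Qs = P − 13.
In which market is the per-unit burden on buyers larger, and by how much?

Market A, by £3.5.

Market A: pre-tax P* = £16, Q* = 127; post-tax Q = 87; per-unit burden on buyers = £8.
Market B: pre-tax P* = £80, Q* = 67; post-tax Q = 53.5; per-unit burden on buyers = £4.5.
Difference: £8 vs £4.5 → market A is larger by £3.5.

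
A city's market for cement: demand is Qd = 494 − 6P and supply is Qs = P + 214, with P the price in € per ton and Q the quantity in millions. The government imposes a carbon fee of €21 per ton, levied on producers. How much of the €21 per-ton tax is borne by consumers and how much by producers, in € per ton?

Before the tax: set 494 − 6P = P + 214 → P* = €40, Q* = 254.
With the tax collected from producers, supply shifts: Qs = (P − 21) + 214.
Solving gives Q = 236 with consumers paying €43 and producers receiving €22 (the €21 wedge).
Burden on consumers: €3; on producers: €18. (They sum to €21.)

Consumers bear €3 per ton; producers bear €18 per ton.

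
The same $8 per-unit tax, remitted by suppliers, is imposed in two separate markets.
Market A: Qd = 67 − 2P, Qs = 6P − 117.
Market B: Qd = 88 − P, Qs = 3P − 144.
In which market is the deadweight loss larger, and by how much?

Market A, by $24.

Market A: pre-tax P* = $23, Q* = 21; post-tax Q = 9; deadweight loss = $48.
Market B: pre-tax P* = $58, Q* = 30; post-tax Q = 24; deadweight loss = $24.
Difference: $48 vs $24 → market A is larger by $24.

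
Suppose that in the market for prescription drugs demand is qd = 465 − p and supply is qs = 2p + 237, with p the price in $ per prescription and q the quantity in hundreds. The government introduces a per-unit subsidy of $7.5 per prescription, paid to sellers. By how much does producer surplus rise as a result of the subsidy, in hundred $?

Without the subsidy, 465 − p = 2p + 237 gives 3p = 228, so p* = $76 and q* = 389.
With a per-unit subsidy paid to sellers, each receives p + 7.5 per unit sold, so supply becomes qs = 2(p + 7.5) + 237.
New equilibrium: consumers pay $71, sellers receive $78.5, q = 394. (Wedge: pb − ps = −7.5.)
ΔPS is the trapezoid between Q = 394 and Q = 389 of height $2.5: ½ · (389 + 394) · 2.5 = $978.75.

Producer surplus rises by $978.75 hundred.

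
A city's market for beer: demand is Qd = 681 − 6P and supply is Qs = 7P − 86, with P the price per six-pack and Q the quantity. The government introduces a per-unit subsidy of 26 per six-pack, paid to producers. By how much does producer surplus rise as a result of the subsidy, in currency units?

Producer surplus rises by 4428.

Before the subsidy: set 681 − 6P = 7P − 86 → P* = 59, Q* = 327.
With a per-unit subsidy paid to producers, each receives P + 26 per unit sold, so supply becomes Qs = 7(P + 26) − 86.
Solving gives Q = 411 with consumers paying 45 and producers receiving 71 (the 26 wedge).
ΔPS is the trapezoid between Q = 411 and Q = 327 of height 12: ½ · (327 + 411) · 12 = 4428.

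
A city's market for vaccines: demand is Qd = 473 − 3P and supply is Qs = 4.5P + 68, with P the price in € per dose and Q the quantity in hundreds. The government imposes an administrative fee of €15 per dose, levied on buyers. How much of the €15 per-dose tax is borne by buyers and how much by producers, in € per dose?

Buyers bear €9 per dose; producers bear €6 per dose.

Before the tax: set 473 − 3P = 4.5P + 68 → P* = €54, Q* = 311.
With the tax collected from buyers, demand (in seller-price terms) shifts: Qd = 473 − 3(P + 15).
Solving gives Q = 284 with buyers paying €63 and producers receiving €48 (the €15 wedge).
Burden on buyers: €9; on producers: €6. (They sum to €15.)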